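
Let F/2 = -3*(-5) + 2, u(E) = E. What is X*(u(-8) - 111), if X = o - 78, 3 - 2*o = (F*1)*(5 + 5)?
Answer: 58667/2 ≈ 29334.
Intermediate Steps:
F = 34 (F = 2*(-3*(-5) + 2) = 2*(15 + 2) = 2*17 = 34)
o = -337/2 (o = 3/2 - 34*1*(5 + 5)/2 = 3/2 - 17*10 = 3/2 - 1/2*340 = 3/2 - 170 = -337/2 ≈ -168.50)
X = -493/2 (X = -337/2 - 78 = -493/2 ≈ -246.50)
X*(u(-8) - 111) = -493*(-8 - 111)/2 = -493/2*(-119) = 58667/2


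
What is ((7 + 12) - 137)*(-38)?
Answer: 4484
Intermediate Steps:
((7 + 12) - 137)*(-38) = (19 - 137)*(-38) = -118*(-38) = 4484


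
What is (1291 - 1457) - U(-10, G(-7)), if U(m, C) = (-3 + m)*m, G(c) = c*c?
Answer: -296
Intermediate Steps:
G(c) = c**2
U(m, C) = m*(-3 + m)
(1291 - 1457) - U(-10, G(-7)) = (1291 - 1457) - (-10)*(-3 - 10) = -166 - (-10)*(-13) = -166 - 1*130 = -166 - 130 = -296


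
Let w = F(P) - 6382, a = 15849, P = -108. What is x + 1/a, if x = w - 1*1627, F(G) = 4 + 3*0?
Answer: -126871244/15849 ≈ -8005.0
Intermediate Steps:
F(G) = 4 (F(G) = 4 + 0 = 4)
w = -6378 (w = 4 - 6382 = -6378)
x = -8005 (x = -6378 - 1*1627 = -6378 - 1627 = -8005)
x + 1/a = -8005 + 1/15849 = -126871244/15849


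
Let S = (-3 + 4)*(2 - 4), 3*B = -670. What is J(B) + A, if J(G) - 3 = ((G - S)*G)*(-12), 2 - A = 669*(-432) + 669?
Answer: -914488/3 ≈ -3.0483e+5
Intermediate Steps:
A = 288341 (A = 2 - (669*(-432) + 669) = 2 - (-289008 + 669) = 2 - 1*(-288339) = 2 + 288339 = 288341)
B = -670/3 (B = (1/3)*(-670) = -670/3 ≈ -223.33)
S = -2 (S = 1*(-2) = -2)
J(G) = 3 - 12*G*(2 + G) (J(G) = 3 + ((G - 1*(-2))*G)*(-12) = 3 + ((G + 2)*G)*(-12) = 3 + ((2 + G)*G)*(-12) = 3 + (G*(2 + G))*(-12) = 3 - 12*G*(2 + G))
J(B) + A = (3 - 24*(-670/3) - 12*(-670/3)**2) + 288341 = (3 + 5360 - 12*448900/9) + 288341 = (3 + 5360 - 1795600/3) + 288341 = -1779511/3 + 288341 = -914488/3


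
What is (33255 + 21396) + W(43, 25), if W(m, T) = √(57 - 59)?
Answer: 54651 + I*√2 ≈ 54651.0 + 1.4142*I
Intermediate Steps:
W(m, T) = I*√2 (W(m, T) = √(-2) = I*√2)
(33255 + 21396) + W(43, 25) = (33255 + 21396) + I*√2 = 54651 + I*√2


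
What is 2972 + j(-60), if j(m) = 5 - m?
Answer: 3037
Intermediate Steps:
2972 + j(-60) = 2972 + (5 - 1*(-60)) = 2972 + (5 + 60) = 2972 + 65 = 3037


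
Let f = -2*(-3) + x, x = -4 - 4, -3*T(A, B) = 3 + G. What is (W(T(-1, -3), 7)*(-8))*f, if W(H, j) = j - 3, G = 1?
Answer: 64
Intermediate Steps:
T(A, B) = -4/3 (T(A, B) = -(3 + 1)/3 = -1/3*4 = -4/3)
x = -8
W(H, j) = -3 + j
f = -2 (f = -2*(-3) - 8 = 6 - 8 = -2)
(W(T(-1, -3), 7)*(-8))*f = ((-3 + 7)*(-8))*(-2) = (4*(-8))*(-2) = -32*(-2) = 64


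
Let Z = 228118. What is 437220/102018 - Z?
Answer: -1596796/7 ≈ -2.2811e+5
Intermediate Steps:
437220/102018 - Z = 437220/102018 - 1*228118 = 437220*(1/102018) - 228118 = 30/7 - 228118 = -1596796/7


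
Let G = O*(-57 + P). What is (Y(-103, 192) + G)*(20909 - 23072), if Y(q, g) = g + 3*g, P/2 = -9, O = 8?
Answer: -363384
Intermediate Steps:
P = -18 (P = 2*(-9) = -18)
Y(q, g) = 4*g
G = -600 (G = 8*(-57 - 18) = 8*(-75) = -600)
(Y(-103, 192) + G)*(20909 - 23072) = (4*192 - 600)*(20909 - 23072) = (768 - 600)*(-2163) = 168*(-2163) = -363384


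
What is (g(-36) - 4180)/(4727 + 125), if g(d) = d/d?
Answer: -4179/4852 ≈ -0.86129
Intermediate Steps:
g(d) = 1
(g(-36) - 4180)/(4727 + 125) = (1 - 4180)/(4727 + 125) = -4179/4852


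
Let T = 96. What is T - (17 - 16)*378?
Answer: -282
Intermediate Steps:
T - (17 - 16)*378 = 96 - (17 - 16)*378 = 96 - 1*1*378 = 96 - 1*378 = 96 - 378 = -282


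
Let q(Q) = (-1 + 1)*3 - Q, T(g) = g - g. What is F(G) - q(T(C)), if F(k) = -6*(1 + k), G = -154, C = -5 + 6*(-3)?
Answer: 918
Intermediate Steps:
C = -23 (C = -5 - 18 = -23)
T(g) = 0
q(Q) = -Q (q(Q) = 0*3 - Q = 0 - Q = -Q)
F(k) = -6 - 6*k
F(G) - q(T(C)) = (-6 - 6*(-154)) - (-1)*0 = (-6 + 924) - 1*0 = 918 + 0 = 918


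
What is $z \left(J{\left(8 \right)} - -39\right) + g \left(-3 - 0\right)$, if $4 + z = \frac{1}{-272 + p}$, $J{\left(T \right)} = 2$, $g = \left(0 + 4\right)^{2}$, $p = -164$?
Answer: $- \frac{92473}{436} \approx -212.09$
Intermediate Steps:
$g = 16$ ($g = 4^{2} = 16$)
$z = - \frac{1745}{436}$ ($z = -4 + \frac{1}{-272 - 164} = -4 + \frac{1}{-436} = -4 - \frac{1}{436} = - \frac{1745}{436} \approx -4.0023$)
$z \left(J{\left(8 \right)} - -39\right) + g \left(-3 - 0\right) = - \frac{1745 \left(2 - -39\right)}{436} + 16 \left(-3 - 0\right) = - \frac{1745 \left(2 + 39\right)}{436} + 16 \left(-3 + 0\right) = \left(- \frac{1745}{436}\right) 41 + 16 \left(-3\right) = - \frac{71545}{436} - 48 = - \frac{92473}{436}$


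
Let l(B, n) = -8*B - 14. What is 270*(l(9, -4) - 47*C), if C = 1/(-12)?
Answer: -44325/2 ≈ -22163.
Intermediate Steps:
C = -1/12 ≈ -0.083333
l(B, n) = -14 - 8*B
270*(l(9, -4) - 47*C) = 270*((-14 - 8*9) - 47*(-1/12)) = 270*((-14 - 72) + 47/12) = 270*(-86 + 47/12) = 270*(-985/12) = -44325/2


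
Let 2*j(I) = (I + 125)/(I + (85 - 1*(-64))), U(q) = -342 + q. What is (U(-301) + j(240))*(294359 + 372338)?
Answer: -333274496633/778 ≈ -4.2837e+8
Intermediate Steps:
j(I) = (125 + I)/(2*(149 + I)) (j(I) = ((I + 125)/(I + (85 - 1*(-64))))/2 = ((125 + I)/(I + (85 + 64)))/2 = ((125 + I)/(I + 149))/2 = ((125 + I)/(149 + I))/2 = (125 + I)/(2*(149 + I)))
(U(-301) + j(240))*(294359 + 372338) = ((-342 - 301) + (125 + 240)/(2*(149 + 240)))*(294359 + 372338) = (-643 + (1/2)*365/389)*666697 = (-643 + (1/2)*(1/389)*365)*666697 = (-643 + 365/778)*666697 = -499889/778*666697 = -333274496633/778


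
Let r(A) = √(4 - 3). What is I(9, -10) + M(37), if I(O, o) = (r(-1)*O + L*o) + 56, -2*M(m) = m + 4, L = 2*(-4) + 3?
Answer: 189/2 ≈ 94.500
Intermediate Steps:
r(A) = 1 (r(A) = √1 = 1)
L = -5 (L = -8 + 3 = -5)
M(m) = -2 - m/2 (M(m) = -(m + 4)/2 = -(4 + m)/2 = -2 - m/2)
I(O, o) = 56 + O - 5*o (I(O, o) = (1*O - 5*o) + 56 = (O - 5*o) + 56 = 56 + O - 5*o)
I(9, -10) + M(37) = (56 + 9 - 5*(-10)) + (-2 - ½*37) = (56 + 9 + 50) + (-2 - 37/2) = 115 - 41/2 = 189/2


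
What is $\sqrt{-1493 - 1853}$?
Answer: $i \sqrt{3346} \approx 57.845 i$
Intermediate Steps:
$\sqrt{-1493 - 1853} = \sqrt{-3346} = i \sqrt{3346}$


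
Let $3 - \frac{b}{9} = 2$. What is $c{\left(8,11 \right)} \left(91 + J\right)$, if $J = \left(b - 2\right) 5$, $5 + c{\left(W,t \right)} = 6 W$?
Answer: $5418$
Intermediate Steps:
$b = 9$ ($b = 27 - 18 = 9$)
$c{\left(W,t \right)} = -5 + 6 W$
$J = 35$ ($J = \left(9 - 2\right) 5 = 7 \cdot 5 = 35$)
$c{\left(8,11 \right)} \left(91 + J\right) = \left(-5 + 6 \cdot 8\right) \left(91 + 35\right) = \left(-5 + 48\right) 126 = 43 \cdot 126 = 5418$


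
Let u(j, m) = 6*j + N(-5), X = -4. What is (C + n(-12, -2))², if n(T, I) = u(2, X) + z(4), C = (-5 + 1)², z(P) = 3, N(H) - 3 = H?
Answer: 841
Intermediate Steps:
N(H) = 3 + H
u(j, m) = -2 + 6*j (u(j, m) = 6*j + (3 - 5) = 6*j - 2 = -2 + 6*j)
C = 16 (C = (-4)² = 16)
n(T, I) = 13 (n(T, I) = (-2 + 6*2) + 3 = (-2 + 12) + 3 = 10 + 3 = 13)
(C + n(-12, -2))² = (16 + 13)² = 29² = 841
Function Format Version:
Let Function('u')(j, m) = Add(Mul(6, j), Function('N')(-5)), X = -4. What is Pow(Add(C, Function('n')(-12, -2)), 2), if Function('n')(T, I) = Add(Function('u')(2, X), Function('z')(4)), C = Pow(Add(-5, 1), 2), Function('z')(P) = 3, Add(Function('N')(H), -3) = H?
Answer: 841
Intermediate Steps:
Function('N')(H) = Add(3, H)
Function('u')(j, m) = Add(-2, Mul(6, j)) (Function('u')(j, m) = Add(Mul(6, j), Add(3, -5)) = Add(Mul(6, j), -2) = Add(-2, Mul(6, j)))
C = 16 (C = Pow(-4, 2) = 16)
Function('n')(T, I) = 13 (Function('n')(T, I) = Add(Add(-2, Mul(6, 2)), 3) = Add(Add(-2, 12), 3) = Add(10, 3) = 13)
Pow(Add(C, Function('n')(-12, -2)), 2) = Pow(Add(16, 13), 2) = Pow(29, 2) = 841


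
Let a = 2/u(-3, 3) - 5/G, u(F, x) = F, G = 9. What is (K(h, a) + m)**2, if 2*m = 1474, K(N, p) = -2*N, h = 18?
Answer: 491401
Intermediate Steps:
a = -11/9 (a = 2/(-3) - 5/9 = 2*(-1/3) - 5*1/9 = -2/3 - 5/9 = -11/9 ≈ -1.2222)
m = 737 (m = (1/2)*1474 = 737)
(K(h, a) + m)**2 = (-2*18 + 737)**2 = (-36 + 737)**2 = 701**2 = 491401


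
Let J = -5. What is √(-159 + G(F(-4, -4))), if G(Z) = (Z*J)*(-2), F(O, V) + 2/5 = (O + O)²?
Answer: 3*√53 ≈ 21.840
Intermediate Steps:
F(O, V) = -⅖ + 4*O² (F(O, V) = -⅖ + (O + O)² = -⅖ + (2*O)² = -⅖ + 4*O²)
G(Z) = 10*Z (G(Z) = (Z*(-5))*(-2) = -5*Z*(-2) = 10*Z)
√(-159 + G(F(-4, -4))) = √(-159 + 10*(-⅖ + 4*(-4)²)) = √(-159 + 10*(-⅖ + 4*16)) = √(-159 + 10*(-⅖ + 64)) = √(-159 + 10*(318/5)) = √(-159 + 636) = √477 = 3*√53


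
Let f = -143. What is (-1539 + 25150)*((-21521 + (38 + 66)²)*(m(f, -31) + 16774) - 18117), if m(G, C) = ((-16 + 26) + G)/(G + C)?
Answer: -737820202820533/174 ≈ -4.2403e+12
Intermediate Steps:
m(G, C) = (10 + G)/(C + G)
(-1539 + 25150)*((-21521 + (38 + 66)²)*(m(f, -31) + 16774) - 18117) = (-1539 + 25150)*((-21521 + (38 + 66)²)*((10 - 143)/(-31 - 143) + 16774) - 18117) = 23611*((-21521 + 104²)*(-133/(-174) + 16774) - 18117) = 23611*((-21521 + 10816)*(-1/174*(-133) + 16774) - 18117) = 23611*(-10705*(133/174 + 16774) - 18117) = 23611*(-10705*2918809/174 - 18117) = 23611*(-31245850345/174 - 18117) = 23611*(-31249002703/174) = -737820202820533/174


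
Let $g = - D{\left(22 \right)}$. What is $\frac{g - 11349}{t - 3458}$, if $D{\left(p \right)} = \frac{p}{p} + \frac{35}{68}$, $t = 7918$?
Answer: $- \frac{154367}{60656} \approx -2.545$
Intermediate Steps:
$D{\left(p \right)} = \frac{103}{68}$ ($D{\left(p \right)} = 1 + 35 \cdot \frac{1}{68} = 1 + \frac{35}{68} = \frac{103}{68}$)
$g = - \frac{103}{68}$ ($g = \left(-1\right) \frac{103}{68} = - \frac{103}{68} \approx -1.5147$)
$\frac{g - 11349}{t - 3458} = \frac{- \frac{103}{68} - 11349}{7918 - 3458} = - \frac{771835}{68 \cdot 4460} = \left(- \frac{771835}{68}\right) \frac{1}{4460} = - \frac{154367}{60656}$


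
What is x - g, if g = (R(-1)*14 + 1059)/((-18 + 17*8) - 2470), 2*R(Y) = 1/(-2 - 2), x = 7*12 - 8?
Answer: 719237/9408 ≈ 76.449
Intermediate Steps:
x = 76 (x = 84 - 8 = 76)
R(Y) = -⅛ (R(Y) = 1/(2*(-2 - 2)) = (½)/(-4) = (½)*(-¼) = -⅛)
g = -4229/9408 (g = (-⅛*14 + 1059)/((-18 + 17*8) - 2470) = (-7/4 + 1059)/((-18 + 136) - 2470) = 4229/(4*(118 - 2470)) = (4229/4)/(-2352) = (4229/4)*(-1/2352) = -4229/9408 ≈ -0.44951)
x - g = 76 - 1*(-4229/9408) = 76 + 4229/9408 = 719237/9408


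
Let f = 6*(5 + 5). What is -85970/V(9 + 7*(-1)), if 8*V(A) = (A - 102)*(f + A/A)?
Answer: 34388/305 ≈ 112.75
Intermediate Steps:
f = 60 (f = 6*10 = 60)
V(A) = -3111/4 + 61*A/8 (V(A) = ((A - 102)*(60 + A/A))/8 = ((-102 + A)*(60 + 1))/8 = ((-102 + A)*61)/8 = (-6222 + 61*A)/8 = -3111/4 + 61*A/8)
-85970/V(9 + 7*(-1)) = -85970/(-3111/4 + 61*(9 + 7*(-1))/8) = -85970/(-3111/4 + 61*(9 - 7)/8) = -85970/(-3111/4 + (61/8)*2) = -85970/(-3111/4 + 61/4) = -85970/(-1525/2) = -85970*(-2/1525) = 34388/305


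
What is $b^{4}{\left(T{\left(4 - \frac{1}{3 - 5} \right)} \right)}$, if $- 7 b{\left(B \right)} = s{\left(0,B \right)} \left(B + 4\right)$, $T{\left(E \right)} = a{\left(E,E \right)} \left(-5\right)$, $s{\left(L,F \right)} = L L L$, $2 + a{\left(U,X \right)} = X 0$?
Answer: $0$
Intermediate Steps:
$a{\left(U,X \right)} = -2$ ($a{\left(U,X \right)} = -2 + X 0 = -2 + 0 = -2$)
$s{\left(L,F \right)} = L^{3}$ ($s{\left(L,F \right)} = L^{2} L = L^{3}$)
$T{\left(E \right)} = 10$ ($T{\left(E \right)} = \left(-2\right) \left(-5\right) = 10$)
$b{\left(B \right)} = 0$ ($b{\left(B \right)} = - \frac{0^{3} \left(B + 4\right)}{7} = - \frac{0 \left(4 + B\right)}{7} = \left(- \frac{1}{7}\right) 0 = 0$)
$b^{4}{\left(T{\left(4 - \frac{1}{3 - 5} \right)} \right)} = 0^{4} = 0$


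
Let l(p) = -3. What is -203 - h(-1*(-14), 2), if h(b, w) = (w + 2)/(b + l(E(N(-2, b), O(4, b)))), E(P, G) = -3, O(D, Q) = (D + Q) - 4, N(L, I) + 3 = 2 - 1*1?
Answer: -2237/11 ≈ -203.36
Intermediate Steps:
N(L, I) = -2 (N(L, I) = -3 + (2 - 1*1) = -3 + (2 - 1) = -3 + 1 = -2)
O(D, Q) = -4 + D + Q
h(b, w) = (2 + w)/(-3 + b) (h(b, w) = (w + 2)/(b - 3) = (2 + w)/(-3 + b))
-203 - h(-1*(-14), 2) = -203 - (2 + 2)/(-3 - 1*(-14)) = -203 - 4/(-3 + 14) = -203 - 4/11 = -2237/11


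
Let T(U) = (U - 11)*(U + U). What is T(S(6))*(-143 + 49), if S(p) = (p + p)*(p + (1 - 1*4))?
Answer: -169200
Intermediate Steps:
S(p) = 2*p*(-3 + p) (S(p) = (2*p)*(p + (1 - 4)) = (2*p)*(p - 3) = (2*p)*(-3 + p) = 2*p*(-3 + p))
T(U) = 2*U*(-11 + U) (T(U) = (-11 + U)*(2*U) = 2*U*(-11 + U))
T(S(6))*(-143 + 49) = (2*(2*6*(-3 + 6))*(-11 + 2*6*(-3 + 6)))*(-143 + 49) = (2*(2*6*3)*(-11 + 2*6*3))*(-94) = (2*36*(-11 + 36))*(-94) = (2*36*25)*(-94) = 1800*(-94) = -169200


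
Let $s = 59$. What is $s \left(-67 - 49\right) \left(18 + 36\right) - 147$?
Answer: $-369723$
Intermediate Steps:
$s \left(-67 - 49\right) \left(18 + 36\right) - 147 = 59 \left(-67 - 49\right) \left(18 + 36\right) - 147 = 59 \left(\left(-116\right) 54\right) - 147 = 59 \left(-6264\right) - 147 = -369576 - 147 = -369723$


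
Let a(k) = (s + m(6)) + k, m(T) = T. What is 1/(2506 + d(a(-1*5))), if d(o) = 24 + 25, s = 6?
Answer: 1/2555 ≈ 0.00039139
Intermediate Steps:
a(k) = 12 + k (a(k) = (6 + 6) + k = 12 + k)
d(o) = 49
1/(2506 + d(a(-1*5))) = 1/(2506 + 49) = 1/2555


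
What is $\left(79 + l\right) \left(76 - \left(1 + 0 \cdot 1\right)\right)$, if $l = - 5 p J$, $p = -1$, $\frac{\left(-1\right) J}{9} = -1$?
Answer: $9300$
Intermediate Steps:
$J = 9$ ($J = \left(-9\right) \left(-1\right) = 9$)
$l = 45$ ($l = \left(-5\right) \left(-1\right) 9 = 5 \cdot 9 = 45$)
$\left(79 + l\right) \left(76 - \left(1 + 0 \cdot 1\right)\right) = \left(79 + 45\right) \left(76 - \left(1 + 0 \cdot 1\right)\right) = 124 \left(76 - \left(1 + 0\right)\right) = 124 \left(76 - 1\right) = 124 \cdot 75 = 9300$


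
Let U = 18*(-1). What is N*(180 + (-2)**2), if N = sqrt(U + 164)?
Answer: 184*sqrt(146) ≈ 2223.3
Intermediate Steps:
U = -18
N = sqrt(146) (N = sqrt(-18 + 164) = sqrt(146) ≈ 12.083)
N*(180 + (-2)**2) = sqrt(146)*(180 + (-2)**2) = sqrt(146)*(180 + 4) = sqrt(146)*184 = 184*sqrt(146)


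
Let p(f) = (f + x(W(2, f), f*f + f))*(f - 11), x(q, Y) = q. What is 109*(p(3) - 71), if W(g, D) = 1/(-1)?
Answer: -9483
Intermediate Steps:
W(g, D) = -1
p(f) = (-1 + f)*(-11 + f) (p(f) = (f - 1)*(f - 11) = (-1 + f)*(-11 + f))
109*(p(3) - 71) = 109*((11 + 3² - 12*3) - 71) = 109*((11 + 9 - 36) - 71) = 109*(-16 - 71) = 109*(-87) = -9483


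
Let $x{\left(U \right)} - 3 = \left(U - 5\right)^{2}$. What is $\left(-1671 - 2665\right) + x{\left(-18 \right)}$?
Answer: $-3804$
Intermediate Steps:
$x{\left(U \right)} = 3 + \left(-5 + U\right)^{2}$ ($x{\left(U \right)} = 3 + \left(U - 5\right)^{2} = 3 + \left(-5 + U\right)^{2}$)
$\left(-1671 - 2665\right) + x{\left(-18 \right)} = \left(-1671 - 2665\right) + \left(3 + \left(-5 - 18\right)^{2}\right) = -4336 + \left(3 + \left(-23\right)^{2}\right) = -4336 + \left(3 + 529\right) = -4336 + 532 = -3804$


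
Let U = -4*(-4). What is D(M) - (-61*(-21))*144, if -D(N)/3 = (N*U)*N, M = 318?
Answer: -5038416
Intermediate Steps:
U = 16
D(N) = -48*N**2 (D(N) = -3*N*16*N = -3*16*N*N = -48*N**2)
D(M) - (-61*(-21))*144 = -48*318**2 - (-61*(-21))*144 = -48*101124 - 1281*144 = -4853952 - 1*184464 = -4853952 - 184464 = -5038416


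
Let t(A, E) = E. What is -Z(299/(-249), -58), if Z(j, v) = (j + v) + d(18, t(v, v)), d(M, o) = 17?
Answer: 10508/249 ≈ 42.201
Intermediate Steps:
Z(j, v) = 17 + j + v (Z(j, v) = (j + v) + 17 = 17 + j + v)
-Z(299/(-249), -58) = -(17 + 299/(-249) - 58) = -(17 + 299*(-1/249) - 58) = -(17 - 299/249 - 58) = -1*(-10508/249) = 10508/249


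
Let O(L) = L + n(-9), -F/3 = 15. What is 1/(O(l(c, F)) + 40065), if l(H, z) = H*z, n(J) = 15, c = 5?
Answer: 1/39855 ≈ 2.5091e-5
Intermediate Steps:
F = -45 (F = -3*15 = -45)
O(L) = 15 + L (O(L) = L + 15 = 15 + L)
1/(O(l(c, F)) + 40065) = 1/((15 + 5*(-45)) + 40065) = 1/((15 - 225) + 40065) = 1/(-210 + 40065) = 1/39855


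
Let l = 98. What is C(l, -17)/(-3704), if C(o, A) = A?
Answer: 17/3704 ≈ 0.0045896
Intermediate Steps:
C(l, -17)/(-3704) = -17/(-3704) = -17*(-1/3704) = 17/3704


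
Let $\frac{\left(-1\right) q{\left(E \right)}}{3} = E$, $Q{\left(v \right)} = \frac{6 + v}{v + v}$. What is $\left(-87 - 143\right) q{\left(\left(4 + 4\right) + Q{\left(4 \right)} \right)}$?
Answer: $\frac{12765}{2} \approx 6382.5$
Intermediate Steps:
$Q{\left(v \right)} = \frac{6 + v}{2 v}$
$q{\left(E \right)} = - 3 E$
$\left(-87 - 143\right) q{\left(\left(4 + 4\right) + Q{\left(4 \right)} \right)} = \left(-87 - 143\right) \left(- 3 \left(\left(4 + 4\right) + \frac{6 + 4}{2 \cdot 4}\right)\right) = - 230 \left(- 3 \left(8 + \frac{1}{2} \cdot \frac{1}{4} \cdot 10\right)\right) = - 230 \left(- 3 \left(8 + \frac{5}{4}\right)\right) = - 230 \left(\left(-3\right) \frac{37}{4}\right) = \left(-230\right) \left(- \frac{111}{4}\right) = \frac{12765}{2}$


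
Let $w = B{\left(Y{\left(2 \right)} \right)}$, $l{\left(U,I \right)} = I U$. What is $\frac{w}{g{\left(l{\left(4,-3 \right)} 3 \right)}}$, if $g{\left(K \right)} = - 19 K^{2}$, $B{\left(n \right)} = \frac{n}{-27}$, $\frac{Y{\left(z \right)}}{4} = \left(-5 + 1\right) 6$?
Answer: $- \frac{2}{13851} \approx -0.00014439$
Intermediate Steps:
$Y{\left(z \right)} = -96$ ($Y{\left(z \right)} = 4 \left(-5 + 1\right) 6 = 4 \left(\left(-4\right) 6\right) = 4 \left(-24\right) = -96$)
$B{\left(n \right)} = - \frac{n}{27}$ ($B{\left(n \right)} = n \left(- \frac{1}{27}\right) = - \frac{n}{27}$)
$w = \frac{32}{9}$ ($w = \left(- \frac{1}{27}\right) \left(-96\right) = \frac{32}{9} \approx 3.5556$)
$\frac{w}{g{\left(l{\left(4,-3 \right)} 3 \right)}} = \frac{32}{9 \left(- 19 \left(\left(-3\right) 4 \cdot 3\right)^{2}\right)} = \frac{32}{9 \left(- 19 \left(\left(-12\right) 3\right)^{2}\right)} = \frac{32}{9 \left(- 19 \left(-36\right)^{2}\right)} = \frac{32}{9 \left(\left(-19\right) 1296\right)} = \frac{32}{9 \left(-24624\right)} = \frac{32}{9} \left(- \frac{1}{24624}\right) = - \frac{2}{13851}$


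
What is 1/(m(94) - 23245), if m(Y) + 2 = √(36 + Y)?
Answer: -23247/540422879 - √130/540422879 ≈ -4.3037e-5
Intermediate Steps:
m(Y) = -2 + √(36 + Y)
1/(m(94) - 23245) = 1/((-2 + √(36 + 94)) - 23245) = 1/((-2 + √130) - 23245) = 1/(-23247 + √130)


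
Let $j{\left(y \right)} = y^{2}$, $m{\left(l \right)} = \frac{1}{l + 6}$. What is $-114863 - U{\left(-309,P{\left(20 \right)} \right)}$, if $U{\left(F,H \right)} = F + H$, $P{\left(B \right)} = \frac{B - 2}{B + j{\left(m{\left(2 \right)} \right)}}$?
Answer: $- \frac{48914942}{427} \approx -1.1455 \cdot 10^{5}$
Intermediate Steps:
$m{\left(l \right)} = \frac{1}{6 + l}$
$P{\left(B \right)} = \frac{-2 + B}{\frac{1}{64} + B}$ ($P{\left(B \right)} = \frac{B - 2}{B + \left(\frac{1}{6 + 2}\right)^{2}} = \frac{-2 + B}{B + \left(\frac{1}{8}\right)^{2}} = \frac{-2 + B}{B + \frac{1}{64}} = \frac{-2 + B}{\frac{1}{64} + B}$)
$-114863 - U{\left(-309,P{\left(20 \right)} \right)} = -114863 - \left(-309 + \frac{64 \left(-2 + 20\right)}{1 + 64 \cdot 20}\right) = -114863 - \left(-309 + 64 \frac{1}{1 + 1280} \cdot 18\right) = -114863 - \left(-309 + 64 \cdot \frac{1}{1281} \cdot 18\right) = -114863 - \left(-309 + \frac{384}{427}\right) = -114863 - - \frac{131559}{427} = -114863 + \frac{131559}{427} = - \frac{48914942}{427}$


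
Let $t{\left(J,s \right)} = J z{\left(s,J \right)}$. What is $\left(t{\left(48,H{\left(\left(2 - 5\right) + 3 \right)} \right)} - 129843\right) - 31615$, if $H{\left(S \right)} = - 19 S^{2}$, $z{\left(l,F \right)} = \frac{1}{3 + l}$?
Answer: $-161442$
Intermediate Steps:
$t{\left(J,s \right)} = \frac{J}{3 + s}$
$\left(t{\left(48,H{\left(\left(2 - 5\right) + 3 \right)} \right)} - 129843\right) - 31615 = \left(\frac{48}{3 - 19 \left(\left(2 - 5\right) + 3\right)^{2}} - 129843\right) - 31615 = \left(\frac{48}{3 - 19 \left(-3 + 3\right)^{2}} - 129843\right) - 31615 = \left(\frac{48}{3 - 19 \cdot 0^{2}} - 129843\right) - 31615 = \left(\frac{48}{3 - 0} - 129843\right) - 31615 = \left(\frac{48}{3 + 0} - 129843\right) - 31615 = \left(\frac{48}{3} - 129843\right) - 31615 = \left(48 \cdot \frac{1}{3} - 129843\right) - 31615 = \left(16 - 129843\right) - 31615 = -129827 - 31615 = -161442$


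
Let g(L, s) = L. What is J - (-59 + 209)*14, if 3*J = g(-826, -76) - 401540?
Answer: -136222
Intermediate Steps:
J = -134122 (J = (-826 - 401540)/3 = (⅓)*(-402366) = -134122)
J - (-59 + 209)*14 = -134122 - (-59 + 209)*14 = -134122 - 150*14 = -134122 - 1*2100 = -134122 - 2100 = -136222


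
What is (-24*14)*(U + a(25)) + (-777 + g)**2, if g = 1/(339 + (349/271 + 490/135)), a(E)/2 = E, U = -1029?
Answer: 5906114210159504625/6332490405136 ≈ 9.3267e+5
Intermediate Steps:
a(E) = 2*E
g = 7317/2516444 (g = 1/(339 + (349*(1/271) + 490*(1/135))) = 1/(339 + (349/271 + 98/27)) = 1/(339 + 35981/7317) = 1/(2516444/7317) = 7317/2516444 ≈ 0.0029077)
(-24*14)*(U + a(25)) + (-777 + g)**2 = (-24*14)*(-1029 + 2*25) + (-777 + 7317/2516444)**2 = -336*(-1029 + 50) + (-1955269671/2516444)**2 = -336*(-979) + 3823079486332448241/6332490405136 = 328944 + 3823079486332448241/6332490405136 = 5906114210159504625/6332490405136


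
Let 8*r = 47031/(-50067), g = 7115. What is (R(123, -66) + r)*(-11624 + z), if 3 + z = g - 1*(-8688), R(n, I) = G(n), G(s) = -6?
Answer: -142114326/5563 ≈ -25546.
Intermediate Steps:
R(n, I) = -6
r = -15677/133512 (r = (47031/(-50067))/8 = (47031*(-1/50067))/8 = (⅛)*(-15677/16689) = -15677/133512 ≈ -0.11742)
z = 15800 (z = -3 + (7115 - 1*(-8688)) = -3 + (7115 + 8688) = -3 + 15803 = 15800)
(R(123, -66) + r)*(-11624 + z) = (-6 - 15677/133512)*(-11624 + 15800) = -816749/133512*4176 = -142114326/5563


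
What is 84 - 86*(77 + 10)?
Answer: -7398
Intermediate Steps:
84 - 86*(77 + 10) = 84 - 86*87 = 84 - 7482 = -7398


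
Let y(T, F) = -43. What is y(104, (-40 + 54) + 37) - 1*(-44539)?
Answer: 44496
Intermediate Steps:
y(104, (-40 + 54) + 37) - 1*(-44539) = -43 - 1*(-44539) = -43 + 44539 = 44496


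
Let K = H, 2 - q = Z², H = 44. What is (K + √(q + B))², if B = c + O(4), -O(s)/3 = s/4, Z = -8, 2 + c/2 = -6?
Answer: 1855 + 792*I ≈ 1855.0 + 792.0*I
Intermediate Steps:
c = -16 (c = -4 + 2*(-6) = -4 - 12 = -16)
O(s) = -3*s/4
q = -62 (q = 2 - 1*(-8)² = 2 - 1*64 = 2 - 64 = -62)
B = -19 (B = -16 - ¾*4 = -16 - 3 = -19)
K = 44
(K + √(q + B))² = (44 + √(-62 - 19))² = (44 + √(-81))² = (44 + 9*I)²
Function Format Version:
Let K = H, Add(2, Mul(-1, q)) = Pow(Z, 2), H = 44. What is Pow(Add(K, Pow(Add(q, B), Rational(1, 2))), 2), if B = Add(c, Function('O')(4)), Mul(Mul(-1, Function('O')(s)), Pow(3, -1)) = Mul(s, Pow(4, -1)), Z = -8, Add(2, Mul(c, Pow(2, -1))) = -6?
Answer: Add(1855, Mul(792, I)) ≈ Add(1855.0, Mul(792.00, I))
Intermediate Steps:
c = -16 (c = Add(-4, Mul(2, -6)) = Add(-4, -12) = -16)
Function('O')(s) = Mul(Rational(-3, 4), s) (Function('O')(s) = Mul(-3, Mul(s, Pow(4, -1))) = Mul(-3, Mul(s, Rational(1, 4))) = Mul(-3, Mul(Rational(1, 4), s)) = Mul(Rational(-3, 4), s))
q = -62 (q = Add(2, Mul(-1, Pow(-8, 2))) = Add(2, Mul(-1, 64)) = Add(2, -64) = -62)
B = -19 (B = Add(-16, Mul(Rational(-3, 4), 4)) = Add(-16, -3) = -19)
K = 44
Pow(Add(K, Pow(Add(q, B), Rational(1, 2))), 2) = Pow(Add(44, Pow(Add(-62, -19), Rational(1, 2))), 2) = Pow(Add(44, Pow(-81, Rational(1, 2))), 2) = Pow(Add(44, Mul(9, I)), 2)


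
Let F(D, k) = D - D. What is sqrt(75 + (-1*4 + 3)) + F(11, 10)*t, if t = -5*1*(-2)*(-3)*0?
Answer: sqrt(74) ≈ 8.6023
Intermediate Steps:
F(D, k) = 0
t = 0 (t = -(-10)*(-3)*0 = -5*6*0 = -30*0 = 0)
sqrt(75 + (-1*4 + 3)) + F(11, 10)*t = sqrt(75 + (-1*4 + 3)) + 0*0 = sqrt(75 + (-4 + 3)) + 0 = sqrt(75 - 1) + 0 = sqrt(74) + 0 = sqrt(74)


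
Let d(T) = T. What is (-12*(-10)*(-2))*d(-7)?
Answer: 1680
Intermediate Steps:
(-12*(-10)*(-2))*d(-7) = (-12*(-10)*(-2))*(-7) = (120*(-2))*(-7) = -240*(-7) = 1680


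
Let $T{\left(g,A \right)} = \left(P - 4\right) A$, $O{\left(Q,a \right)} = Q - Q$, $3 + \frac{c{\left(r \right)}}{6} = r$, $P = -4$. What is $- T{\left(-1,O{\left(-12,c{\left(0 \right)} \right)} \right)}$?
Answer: $0$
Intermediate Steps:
$c{\left(r \right)} = -18 + 6 r$
$O{\left(Q,a \right)} = 0$
$T{\left(g,A \right)} = - 8 A$ ($T{\left(g,A \right)} = \left(-4 - 4\right) A = - 8 A$)
$- T{\left(-1,O{\left(-12,c{\left(0 \right)} \right)} \right)} = - \left(-8\right) 0 = \left(-1\right) 0 = 0$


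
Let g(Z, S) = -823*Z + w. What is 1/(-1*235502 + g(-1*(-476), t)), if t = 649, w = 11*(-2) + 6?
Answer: -1/627266 ≈ -1.5942e-6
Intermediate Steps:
w = -16 (w = -22 + 6 = -16)
g(Z, S) = -16 - 823*Z (g(Z, S) = -823*Z - 16 = -16 - 823*Z)
1/(-1*235502 + g(-1*(-476), t)) = 1/(-1*235502 + (-16 - (-823)*(-476))) = 1/(-235502 + (-16 - 823*476)) = 1/(-235502 + (-16 - 391748)) = 1/(-235502 - 391764) = 1/(-627266) = -1/627266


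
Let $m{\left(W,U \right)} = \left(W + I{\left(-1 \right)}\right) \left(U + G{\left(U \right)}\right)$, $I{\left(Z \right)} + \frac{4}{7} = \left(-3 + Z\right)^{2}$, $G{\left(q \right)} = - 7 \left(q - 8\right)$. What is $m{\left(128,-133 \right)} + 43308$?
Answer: $165796$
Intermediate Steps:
$G{\left(q \right)} = 56 - 7 q$ ($G{\left(q \right)} = - 7 \left(-8 + q\right) = 56 - 7 q$)
$I{\left(Z \right)} = - \frac{4}{7} + \left(-3 + Z\right)^{2}$
$m{\left(W,U \right)} = \left(56 - 6 U\right) \left(\frac{108}{7} + W\right)$ ($m{\left(W,U \right)} = \left(W - \left(\frac{4}{7} - \left(-3 - 1\right)^{2}\right)\right) \left(U - \left(-56 + 7 U\right)\right) = \left(W - \left(\frac{4}{7} - \left(-4\right)^{2}\right)\right) \left(56 - 6 U\right) = \left(W + \left(- \frac{4}{7} + 16\right)\right) \left(56 - 6 U\right) = \left(W + \frac{108}{7}\right) \left(56 - 6 U\right) = \left(\frac{108}{7} + W\right) \left(56 - 6 U\right) = \left(56 - 6 U\right) \left(\frac{108}{7} + W\right)$)
$m{\left(128,-133 \right)} + 43308 = \left(864 + 56 \cdot 128 - -12312 - \left(-798\right) 128\right) + 43308 = \left(864 + 7168 + 12312 + 102144\right) + 43308 = 122488 + 43308 = 165796$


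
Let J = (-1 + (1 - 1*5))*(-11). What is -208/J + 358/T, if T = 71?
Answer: 4922/3905 ≈ 1.2604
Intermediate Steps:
J = 55 (J = (-1 + (1 - 5))*(-11) = (-1 - 4)*(-11) = -5*(-11) = 55)
-208/J + 358/T = -208/55 + 358/71 = 4922/3905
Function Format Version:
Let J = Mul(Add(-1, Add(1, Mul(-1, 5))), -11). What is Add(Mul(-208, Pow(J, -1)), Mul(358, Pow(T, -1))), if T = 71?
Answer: Rational(4922, 3905) ≈ 1.2604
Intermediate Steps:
J = 55 (J = Mul(Add(-1, Add(1, -5)), -11) = Mul(Add(-1, -4), -11) = Mul(-5, -11) = 55)
Add(Mul(-208, Pow(J, -1)), Mul(358, Pow(T, -1))) = Add(Mul(-208, Pow(55, -1)), Mul(358, Pow(71, -1))) = Add(Mul(-208, Rational(1, 55)), Mul(358, Rational(1, 71))) = Add(Rational(-208, 55), Rational(358, 71)) = Rational(4922, 3905)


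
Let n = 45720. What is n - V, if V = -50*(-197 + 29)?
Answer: 37320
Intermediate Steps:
V = 8400 (V = -50*(-168) = 8400)
n - V = 45720 - 1*8400 = 45720 - 8400 = 37320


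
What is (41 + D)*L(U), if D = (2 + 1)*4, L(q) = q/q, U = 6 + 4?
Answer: 53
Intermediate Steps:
U = 10
L(q) = 1
D = 12 (D = 3*4 = 12)
(41 + D)*L(U) = (41 + 12)*1 = 53*1 = 53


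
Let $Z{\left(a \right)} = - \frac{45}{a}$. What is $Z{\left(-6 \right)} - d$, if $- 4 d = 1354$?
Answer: $346$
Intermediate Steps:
$d = - \frac{677}{2}$ ($d = \left(- \frac{1}{4}\right) 1354 = - \frac{677}{2} \approx -338.5$)
$Z{\left(-6 \right)} - d = - \frac{45}{-6} - - \frac{677}{2} = \left(-45\right) \left(- \frac{1}{6}\right) + \frac{677}{2} = \frac{15}{2} + \frac{677}{2} = 346$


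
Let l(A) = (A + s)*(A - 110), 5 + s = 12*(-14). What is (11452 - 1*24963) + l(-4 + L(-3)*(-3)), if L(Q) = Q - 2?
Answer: 2527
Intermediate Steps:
L(Q) = -2 + Q
s = -173 (s = -5 + 12*(-14) = -5 - 168 = -173)
l(A) = (-173 + A)*(-110 + A) (l(A) = (A - 173)*(A - 110) = (-173 + A)*(-110 + A))
(11452 - 1*24963) + l(-4 + L(-3)*(-3)) = (11452 - 1*24963) + (19030 + (-4 + (-2 - 3)*(-3))**2 - 283*(-4 + (-2 - 3)*(-3))) = (11452 - 24963) + (19030 + (-4 - 5*(-3))**2 - 283*(-4 - 5*(-3))) = -13511 + (19030 + (-4 + 15)**2 - 283*(-4 + 15)) = -13511 + (19030 + 11**2 - 283*11) = -13511 + (19030 + 121 - 3113) = -13511 + 16038 = 2527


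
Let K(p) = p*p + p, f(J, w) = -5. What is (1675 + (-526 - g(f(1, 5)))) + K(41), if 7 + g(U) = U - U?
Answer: 2878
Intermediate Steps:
g(U) = -7 (g(U) = -7 + (U - U) = -7 + 0 = -7)
K(p) = p + p**2 (K(p) = p**2 + p = p + p**2)
(1675 + (-526 - g(f(1, 5)))) + K(41) = (1675 + (-526 - 1*(-7))) + 41*(1 + 41) = (1675 + (-526 + 7)) + 41*42 = (1675 - 519) + 1722 = 1156 + 1722 = 2878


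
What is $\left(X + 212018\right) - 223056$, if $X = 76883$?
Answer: $65845$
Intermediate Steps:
$\left(X + 212018\right) - 223056 = \left(76883 + 212018\right) - 223056 = 288901 - 223056 = 65845$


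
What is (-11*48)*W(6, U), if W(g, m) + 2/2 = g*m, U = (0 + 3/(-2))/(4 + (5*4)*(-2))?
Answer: 396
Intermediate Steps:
U = 1/24 (U = (0 + 3*(-½))/(4 + 20*(-2)) = (0 - 3/2)/(4 - 40) = -3/2/(-36) = -3/2*(-1/36) = 1/24 ≈ 0.041667)
W(g, m) = -1 + g*m
(-11*48)*W(6, U) = (-11*48)*(-1 + 6*(1/24)) = -528*(-1 + ¼) = -528*(-¾) = 396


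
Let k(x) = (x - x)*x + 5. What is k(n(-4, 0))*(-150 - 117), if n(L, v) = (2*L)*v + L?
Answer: -1335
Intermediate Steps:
n(L, v) = L + 2*L*v (n(L, v) = 2*L*v + L = L + 2*L*v)
k(x) = 5 (k(x) = 0*x + 5 = 0 + 5 = 5)
k(n(-4, 0))*(-150 - 117) = 5*(-150 - 117) = 5*(-267) = -1335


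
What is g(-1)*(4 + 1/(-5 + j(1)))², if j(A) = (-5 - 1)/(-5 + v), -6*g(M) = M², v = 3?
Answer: -49/24 ≈ -2.0417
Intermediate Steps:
g(M) = -M²/6
j(A) = 3 (j(A) = (-5 - 1)/(-5 + 3) = -6/(-2) = -6*(-½) = 3)
g(-1)*(4 + 1/(-5 + j(1)))² = (-⅙*(-1)²)*(4 + 1/(-5 + 3))² = (-⅙*1)*(4 + 1/(-2))² = -(4 - ½)²/6 = -(7/2)²/6 = -⅙*49/4 = -49/24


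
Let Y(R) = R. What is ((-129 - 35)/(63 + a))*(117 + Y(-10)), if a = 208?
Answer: -17548/271 ≈ -64.753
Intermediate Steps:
((-129 - 35)/(63 + a))*(117 + Y(-10)) = ((-129 - 35)/(63 + 208))*(117 - 10) = -164/271*107 = -17548/271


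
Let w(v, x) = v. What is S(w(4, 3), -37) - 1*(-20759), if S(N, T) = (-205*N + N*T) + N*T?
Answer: 19643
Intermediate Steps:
S(N, T) = -205*N + 2*N*T
S(w(4, 3), -37) - 1*(-20759) = 4*(-205 + 2*(-37)) - 1*(-20759) = 4*(-205 - 74) + 20759 = 4*(-279) + 20759 = -1116 + 20759 = 19643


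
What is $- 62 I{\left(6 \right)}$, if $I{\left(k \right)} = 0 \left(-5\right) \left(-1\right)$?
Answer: $0$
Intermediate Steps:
$I{\left(k \right)} = 0$ ($I{\left(k \right)} = 0 \left(-1\right) = 0$)
$- 62 I{\left(6 \right)} = \left(-62\right) 0 = 0$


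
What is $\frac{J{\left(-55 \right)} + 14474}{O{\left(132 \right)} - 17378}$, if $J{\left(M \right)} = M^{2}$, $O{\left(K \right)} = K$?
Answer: $- \frac{17499}{17246} \approx -1.0147$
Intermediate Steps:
$\frac{J{\left(-55 \right)} + 14474}{O{\left(132 \right)} - 17378} = \frac{\left(-55\right)^{2} + 14474}{132 - 17378} = \frac{3025 + 14474}{-17246} = 17499 \left(- \frac{1}{17246}\right) = - \frac{17499}{17246}$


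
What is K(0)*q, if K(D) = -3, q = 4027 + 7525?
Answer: -34656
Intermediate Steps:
q = 11552
K(0)*q = -3*11552 = -34656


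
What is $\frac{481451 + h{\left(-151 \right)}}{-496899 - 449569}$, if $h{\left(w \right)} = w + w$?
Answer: $- \frac{481149}{946468} \approx -0.50836$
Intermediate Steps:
$h{\left(w \right)} = 2 w$
$\frac{481451 + h{\left(-151 \right)}}{-496899 - 449569} = \frac{481451 + 2 \left(-151\right)}{-496899 - 449569} = \frac{481451 - 302}{-946468} = 481149 \left(- \frac{1}{946468}\right) = - \frac{481149}{946468}$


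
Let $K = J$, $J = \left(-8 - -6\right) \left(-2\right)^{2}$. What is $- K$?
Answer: $8$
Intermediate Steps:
$J = -8$ ($J = \left(-8 + 6\right) 4 = \left(-2\right) 4 = -8$)
$K = -8$
$- K = \left(-1\right) \left(-8\right) = 8$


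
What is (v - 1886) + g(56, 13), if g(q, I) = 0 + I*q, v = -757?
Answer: -1915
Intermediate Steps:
g(q, I) = I*q
(v - 1886) + g(56, 13) = (-757 - 1886) + 13*56 = -2643 + 728 = -1915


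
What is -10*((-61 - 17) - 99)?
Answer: 1770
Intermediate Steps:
-10*((-61 - 17) - 99) = -10*(-78 - 99) = -10*(-177) = 1770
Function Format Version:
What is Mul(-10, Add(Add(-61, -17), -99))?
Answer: 1770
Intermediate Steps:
Mul(-10, Add(Add(-61, -17), -99)) = Mul(-10, Add(-78, -99)) = Mul(-10, -177) = 1770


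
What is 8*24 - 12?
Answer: 180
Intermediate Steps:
8*24 - 12 = 192 - 12 = 180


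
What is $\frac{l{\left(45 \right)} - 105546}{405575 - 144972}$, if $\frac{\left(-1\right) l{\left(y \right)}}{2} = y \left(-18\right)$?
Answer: $- \frac{103926}{260603} \approx -0.39879$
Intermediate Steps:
$l{\left(y \right)} = 36 y$ ($l{\left(y \right)} = - 2 y \left(-18\right) = - 2 \left(- 18 y\right) = 36 y$)
$\frac{l{\left(45 \right)} - 105546}{405575 - 144972} = \frac{36 \cdot 45 - 105546}{405575 - 144972} = \frac{1620 - 105546}{260603} = \left(-103926\right) \frac{1}{260603} = - \frac{103926}{260603}$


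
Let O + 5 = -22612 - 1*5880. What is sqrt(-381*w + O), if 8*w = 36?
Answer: I*sqrt(120846)/2 ≈ 173.81*I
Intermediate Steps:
w = 9/2 (w = (1/8)*36 = 9/2 ≈ 4.5000)
O = -28497 (O = -5 + (-22612 - 1*5880) = -5 + (-22612 - 5880) = -5 - 28492 = -28497)
sqrt(-381*w + O) = sqrt(-381*9/2 - 28497) = sqrt(-3429/2 - 28497) = sqrt(-60423/2) = I*sqrt(120846)/2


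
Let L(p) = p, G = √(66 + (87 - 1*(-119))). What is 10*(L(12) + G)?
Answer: 120 + 40*√17 ≈ 284.92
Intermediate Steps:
G = 4*√17 (G = √(66 + (87 + 119)) = √(66 + 206) = √272 = 4*√17 ≈ 16.492)
10*(L(12) + G) = 10*(12 + 4*√17) = 120 + 40*√17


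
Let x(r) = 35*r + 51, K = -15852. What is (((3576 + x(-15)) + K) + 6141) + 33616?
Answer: 27007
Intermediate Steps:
x(r) = 51 + 35*r
(((3576 + x(-15)) + K) + 6141) + 33616 = (((3576 + (51 + 35*(-15))) - 15852) + 6141) + 33616 = (((3576 + (51 - 525)) - 15852) + 6141) + 33616 = (((3576 - 474) - 15852) + 6141) + 33616 = ((3102 - 15852) + 6141) + 33616 = (-12750 + 6141) + 33616 = -6609 + 33616 = 27007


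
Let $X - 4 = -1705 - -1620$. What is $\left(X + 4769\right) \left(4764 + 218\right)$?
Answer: $23355616$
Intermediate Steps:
$X = -81$ ($X = 4 - 85 = -81$)
$\left(X + 4769\right) \left(4764 + 218\right) = \left(-81 + 4769\right) \left(4764 + 218\right) = 4688 \cdot 4982 = 23355616$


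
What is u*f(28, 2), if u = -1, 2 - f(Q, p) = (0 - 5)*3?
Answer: -17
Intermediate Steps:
f(Q, p) = 17 (f(Q, p) = 2 - (0 - 5)*3 = 2 - (-5)*3 = 2 - 1*(-15) = 2 + 15 = 17)
u*f(28, 2) = -1*17 = -17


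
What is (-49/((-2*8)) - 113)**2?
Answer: 3094081/256 ≈ 12086.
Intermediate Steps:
(-49/((-2*8)) - 113)**2 = (-49/(-16) - 113)**2 = (-49*(-1/16) - 113)**2 = (49/16 - 113)**2 = (-1759/16)**2 = 3094081/256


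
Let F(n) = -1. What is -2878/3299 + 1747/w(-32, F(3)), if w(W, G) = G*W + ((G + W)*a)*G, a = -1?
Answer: -5766231/3299 ≈ -1747.9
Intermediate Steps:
w(W, G) = G*W + G*(-G - W) (w(W, G) = G*W + ((G + W)*(-1))*G = G*W + (-G - W)*G = G*W + G*(-G - W))
-2878/3299 + 1747/w(-32, F(3)) = -2878/3299 + 1747/((-1*(-1)²)) = -2878*1/3299 + 1747/((-1*1)) = -2878/3299 + 1747/(-1) = -2878/3299 + 1747*(-1) = -2878/3299 - 1747 = -5766231/3299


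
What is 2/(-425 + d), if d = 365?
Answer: -1/30 ≈ -0.033333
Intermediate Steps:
2/(-425 + d) = 2/(-425 + 365) = 2/(-60) = 2*(-1/60) = -1/30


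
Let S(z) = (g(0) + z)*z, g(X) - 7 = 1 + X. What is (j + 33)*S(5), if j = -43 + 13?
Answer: 195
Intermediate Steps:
g(X) = 8 + X (g(X) = 7 + (1 + X) = 8 + X)
S(z) = z*(8 + z) (S(z) = ((8 + 0) + z)*z = (8 + z)*z = z*(8 + z))
j = -30
(j + 33)*S(5) = (-30 + 33)*(5*(8 + 5)) = 3*(5*13) = 3*65 = 195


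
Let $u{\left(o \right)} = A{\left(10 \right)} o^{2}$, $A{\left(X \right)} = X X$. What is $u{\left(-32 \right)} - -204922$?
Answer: $307322$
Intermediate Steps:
$A{\left(X \right)} = X^{2}$
$u{\left(o \right)} = 100 o^{2}$ ($u{\left(o \right)} = 10^{2} o^{2} = 100 o^{2}$)
$u{\left(-32 \right)} - -204922 = 100 \left(-32\right)^{2} - -204922 = 100 \cdot 1024 + 204922 = 102400 + 204922 = 307322$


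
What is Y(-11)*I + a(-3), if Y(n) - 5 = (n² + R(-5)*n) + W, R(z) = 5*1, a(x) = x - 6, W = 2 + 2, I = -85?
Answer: -6384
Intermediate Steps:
W = 4
a(x) = -6 + x
R(z) = 5
Y(n) = 9 + n² + 5*n (Y(n) = 5 + ((n² + 5*n) + 4) = 5 + (4 + n² + 5*n) = 9 + n² + 5*n)
Y(-11)*I + a(-3) = (9 + (-11)² + 5*(-11))*(-85) + (-6 - 3) = (9 + 121 - 55)*(-85) - 9 = 75*(-85) - 9 = -6375 - 9 = -6384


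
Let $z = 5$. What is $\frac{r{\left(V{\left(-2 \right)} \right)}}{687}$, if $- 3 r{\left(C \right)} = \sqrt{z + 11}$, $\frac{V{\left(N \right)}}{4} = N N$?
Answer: $- \frac{4}{2061} \approx -0.0019408$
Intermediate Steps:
$V{\left(N \right)} = 4 N^{2}$ ($V{\left(N \right)} = 4 N N = 4 N^{2}$)
$r{\left(C \right)} = - \frac{4}{3}$ ($r{\left(C \right)} = - \frac{\sqrt{5 + 11}}{3} = - \frac{\sqrt{16}}{3} = \left(- \frac{1}{3}\right) 4 = - \frac{4}{3}$)
$\frac{r{\left(V{\left(-2 \right)} \right)}}{687} = - \frac{4}{3 \cdot 687} = \left(- \frac{4}{3}\right) \frac{1}{687} = - \frac{4}{2061}$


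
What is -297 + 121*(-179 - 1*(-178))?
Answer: -418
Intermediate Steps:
-297 + 121*(-179 - 1*(-178)) = -297 + 121*(-179 + 178) = -297 + 121*(-1) = -297 - 121 = -418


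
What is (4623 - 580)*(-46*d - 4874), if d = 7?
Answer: -21007428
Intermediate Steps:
(4623 - 580)*(-46*d - 4874) = (4623 - 580)*(-46*7 - 4874) = 4043*(-322 - 4874) = 4043*(-5196) = -21007428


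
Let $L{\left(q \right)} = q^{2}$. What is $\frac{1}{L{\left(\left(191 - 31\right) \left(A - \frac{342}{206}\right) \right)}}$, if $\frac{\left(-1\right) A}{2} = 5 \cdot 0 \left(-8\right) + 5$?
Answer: $\frac{10609}{36925465600} \approx 2.8731 \cdot 10^{-7}$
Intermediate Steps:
$A = -10$ ($A = - 2 \left(5 \cdot 0 \left(-8\right) + 5\right) = - 2 \left(0 \left(-8\right) + 5\right) = - 2 \left(0 + 5\right) = \left(-2\right) 5 = -10$)
$\frac{1}{L{\left(\left(191 - 31\right) \left(A - \frac{342}{206}\right) \right)}} = \frac{1}{\left(\left(191 - 31\right) \left(-10 - \frac{342}{206}\right)\right)^{2}} = \frac{1}{\left(160 \left(-10 - \frac{171}{103}\right)\right)^{2}} = \frac{1}{\left(160 \left(- \frac{1201}{103}\right)\right)^{2}} = \frac{1}{\left(- \frac{192160}{103}\right)^{2}} = \frac{1}{\frac{36925465600}{10609}} = \frac{10609}{36925465600}$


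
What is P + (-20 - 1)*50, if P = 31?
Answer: -1019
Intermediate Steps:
P + (-20 - 1)*50 = 31 + (-20 - 1)*50 = 31 - 21*50 = 31 - 1050 = -1019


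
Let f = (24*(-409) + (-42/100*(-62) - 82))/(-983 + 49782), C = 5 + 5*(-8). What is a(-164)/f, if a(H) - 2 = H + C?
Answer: 240335075/246799 ≈ 973.81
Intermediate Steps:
C = -35 (C = 5 - 40 = -35)
f = -246799/1219975 (f = (-9816 + (-42*1/100*(-62) - 82))/48799 = (-9816 + (-21/50*(-62) - 82))*(1/48799) = (-9816 + (651/25 - 82))*(1/48799) = (-9816 - 1399/25)*(1/48799) = -246799/25*1/48799 = -246799/1219975 ≈ -0.20230)
a(H) = -33 + H (a(H) = 2 + (H - 35) = 2 + (-35 + H) = -33 + H)
a(-164)/f = (-33 - 164)/(-246799/1219975) = -197*(-1219975/246799) = 240335075/246799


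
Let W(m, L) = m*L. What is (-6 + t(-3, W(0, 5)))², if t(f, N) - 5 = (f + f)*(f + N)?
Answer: 289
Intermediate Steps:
W(m, L) = L*m
t(f, N) = 5 + 2*f*(N + f) (t(f, N) = 5 + (f + f)*(f + N) = 5 + (2*f)*(N + f) = 5 + 2*f*(N + f))
(-6 + t(-3, W(0, 5)))² = (-6 + (5 + 2*(-3)² + 2*(5*0)*(-3)))² = (-6 + (5 + 2*9 + 2*0*(-3)))² = (-6 + (5 + 18 + 0))² = (-6 + 23)² = 17² = 289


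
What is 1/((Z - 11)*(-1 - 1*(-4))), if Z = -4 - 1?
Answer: -1/48 ≈ -0.020833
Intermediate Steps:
Z = -5
1/((Z - 11)*(-1 - 1*(-4))) = 1/((-5 - 11)*(-1 - 1*(-4))) = 1/(-16*(-1 + 4)) = 1/(-16*3) = 1/(-48) = -1/48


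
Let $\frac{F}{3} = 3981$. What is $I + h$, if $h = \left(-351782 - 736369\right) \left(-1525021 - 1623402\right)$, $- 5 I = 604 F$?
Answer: $\frac{17129790965793}{5} \approx 3.426 \cdot 10^{12}$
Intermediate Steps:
$F = 11943$ ($F = 3 \cdot 3981 = 11943$)
$I = - \frac{7213572}{5}$ ($I = - \frac{604 \cdot 11943}{5} = \left(- \frac{1}{5}\right) 7213572 = - \frac{7213572}{5} \approx -1.4427 \cdot 10^{6}$)
$h = 3425959635873$ ($h = \left(-1088151\right) \left(-3148423\right) = 3425959635873$)
$I + h = - \frac{7213572}{5} + 3425959635873 = \frac{17129790965793}{5}$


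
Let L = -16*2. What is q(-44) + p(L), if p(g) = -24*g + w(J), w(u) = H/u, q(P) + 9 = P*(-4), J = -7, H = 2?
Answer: 6543/7 ≈ 934.71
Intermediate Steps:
q(P) = -9 - 4*P (q(P) = -9 + P*(-4) = -9 - 4*P)
L = -32
w(u) = 2/u
p(g) = -2/7 - 24*g (p(g) = -24*g + 2/(-7) = -24*g + 2*(-⅐) = -24*g - 2/7 = -2/7 - 24*g)
q(-44) + p(L) = (-9 - 4*(-44)) + (-2/7 - 24*(-32)) = (-9 + 176) + (-2/7 + 768) = 167 + 5374/7 = 6543/7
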